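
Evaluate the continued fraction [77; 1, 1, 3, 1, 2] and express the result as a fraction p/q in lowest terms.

1939/25

Start with 2.
1 + 1/(2/1) = 1 + 1/2 = 3/2
3 + 1/(3/2) = 3 + 2/3 = 11/3
1 + 1/(11/3) = 1 + 3/11 = 14/11
1 + 1/(14/11) = 1 + 11/14 = 25/14
77 + 1/(25/14) = 77 + 14/25 = 1939/25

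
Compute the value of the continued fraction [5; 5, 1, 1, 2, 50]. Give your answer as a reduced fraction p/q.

7307/1411

Start with 50.
2 + 1/(50/1) = 2 + 1/50 = 101/50
1 + 1/(101/50) = 1 + 50/101 = 151/101
1 + 1/(151/101) = 1 + 101/151 = 252/151
5 + 1/(252/151) = 5 + 151/252 = 1411/252
5 + 1/(1411/252) = 5 + 252/1411 = 7307/1411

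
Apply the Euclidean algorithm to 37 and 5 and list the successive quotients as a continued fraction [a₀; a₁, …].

[7; 2, 2]

⌊37/5⌋ = 7, remainder 2
⌊5/2⌋ = 2, remainder 1
⌊2/1⌋ = 2, remainder 0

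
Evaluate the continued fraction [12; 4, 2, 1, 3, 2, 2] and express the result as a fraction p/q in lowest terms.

3253/266

Starting at the tail and folding back:
Start with 2.
2 + 1/(2/1) = 2 + 1/2 = 5/2
3 + 1/(5/2) = 3 + 2/5 = 17/5
1 + 1/(17/5) = 1 + 5/17 = 22/17
2 + 1/(22/17) = 2 + 17/22 = 61/22
4 + 1/(61/22) = 4 + 22/61 = 266/61
12 + 1/(266/61) = 12 + 61/266 = 3253/266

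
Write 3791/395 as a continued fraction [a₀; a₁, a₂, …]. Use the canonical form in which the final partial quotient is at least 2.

[9; 1, 1, 2, 15, 2, 2]

Apply division with remainder until the remainder is 0:
⌊3791/395⌋ = 9, remainder 236
⌊395/236⌋ = 1, remainder 159
⌊236/159⌋ = 1, remainder 77
⌊159/77⌋ = 2, remainder 5
⌊77/5⌋ = 15, remainder 2
⌊5/2⌋ = 2, remainder 1
⌊2/1⌋ = 2, remainder 0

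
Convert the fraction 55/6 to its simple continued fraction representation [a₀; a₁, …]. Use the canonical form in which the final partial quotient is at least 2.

55 = 9·6 + 1, so a_0 = 9
6 = 6·1 + 0, so a_1 = 6

[9; 6]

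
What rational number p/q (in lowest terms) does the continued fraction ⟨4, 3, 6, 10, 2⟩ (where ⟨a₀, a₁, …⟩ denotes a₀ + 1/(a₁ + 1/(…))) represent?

1748/405

Starting at the tail and folding back:
Start with 2.
10 + 1/(2/1) = 10 + 1/2 = 21/2
6 + 1/(21/2) = 6 + 2/21 = 128/21
3 + 1/(128/21) = 3 + 21/128 = 405/128
4 + 1/(405/128) = 4 + 128/405 = 1748/405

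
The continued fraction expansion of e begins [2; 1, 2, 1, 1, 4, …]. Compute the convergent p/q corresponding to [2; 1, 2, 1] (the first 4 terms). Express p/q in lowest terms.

11/4

a_0 = 2: 2/1
a_1 = 1: 3/1
a_2 = 2: 8/3
a_3 = 1: 11/4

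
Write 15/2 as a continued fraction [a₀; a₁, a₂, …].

[7; 2]

15 = 7·2 + 1, so a_0 = 7
2 = 2·1 + 0, so a_1 = 2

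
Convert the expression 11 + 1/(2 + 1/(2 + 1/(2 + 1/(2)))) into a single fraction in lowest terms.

a_0 = 11: 11/1
a_1 = 2: 23/2
a_2 = 2: 57/5
a_3 = 2: 137/12
a_4 = 2: 331/29

331/29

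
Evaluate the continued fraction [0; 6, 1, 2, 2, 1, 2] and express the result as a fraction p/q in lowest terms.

Start with 2.
1 + 1/(2/1) = 1 + 1/2 = 3/2
2 + 1/(3/2) = 2 + 2/3 = 8/3
2 + 1/(8/3) = 2 + 3/8 = 19/8
1 + 1/(19/8) = 1 + 8/19 = 27/19
6 + 1/(27/19) = 6 + 19/27 = 181/27
0 + 1/(181/27) = 0 + 27/181 = 27/181

27/181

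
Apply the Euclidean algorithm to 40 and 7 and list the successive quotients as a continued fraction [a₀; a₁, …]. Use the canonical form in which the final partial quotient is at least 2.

40 ÷ 7 → quotient 5, remainder 5
7 ÷ 5 → quotient 1, remainder 2
5 ÷ 2 → quotient 2, remainder 1
2 ÷ 1 → quotient 2, remainder 0

[5; 1, 2, 2]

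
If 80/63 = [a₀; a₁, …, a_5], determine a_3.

2

80 = 1·63 + 17, so a_0 = 1
63 = 3·17 + 12, so a_1 = 3
17 = 1·12 + 5, so a_2 = 1
12 = 2·5 + 2, so a_3 = 2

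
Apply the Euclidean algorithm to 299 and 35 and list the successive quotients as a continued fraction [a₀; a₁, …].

[8; 1, 1, 5, 3]

⌊299/35⌋ = 8, remainder 19
⌊35/19⌋ = 1, remainder 16
⌊19/16⌋ = 1, remainder 3
⌊16/3⌋ = 5, remainder 1
⌊3/1⌋ = 3, remainder 0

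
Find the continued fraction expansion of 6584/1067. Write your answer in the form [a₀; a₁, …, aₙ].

6584 ÷ 1067 → quotient 6, remainder 182
1067 ÷ 182 → quotient 5, remainder 157
182 ÷ 157 → quotient 1, remainder 25
157 ÷ 25 → quotient 6, remainder 7
25 ÷ 7 → quotient 3, remainder 4
7 ÷ 4 → quotient 1, remainder 3
4 ÷ 3 → quotient 1, remainder 1
3 ÷ 1 → quotient 3, remainder 0

[6; 5, 1, 6, 3, 1, 1, 3]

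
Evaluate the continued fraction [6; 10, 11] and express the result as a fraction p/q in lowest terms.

a_0 = 6: 6/1
a_1 = 10: 61/10
a_2 = 11: 677/111

677/111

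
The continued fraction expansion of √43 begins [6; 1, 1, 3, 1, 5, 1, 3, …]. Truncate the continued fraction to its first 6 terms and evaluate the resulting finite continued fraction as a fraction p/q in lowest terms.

Start with 5.
1 + 1/(5/1) = 1 + 1/5 = 6/5
3 + 1/(6/5) = 3 + 5/6 = 23/6
1 + 1/(23/6) = 1 + 6/23 = 29/23
1 + 1/(29/23) = 1 + 23/29 = 52/29
6 + 1/(52/29) = 6 + 29/52 = 341/52

341/52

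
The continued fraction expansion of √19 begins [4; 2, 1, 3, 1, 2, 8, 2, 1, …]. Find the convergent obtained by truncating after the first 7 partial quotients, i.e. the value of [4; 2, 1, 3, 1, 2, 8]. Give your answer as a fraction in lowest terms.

1421/326

Work from the innermost term outward:
Start with 8.
2 + 1/(8/1) = 2 + 1/8 = 17/8
1 + 1/(17/8) = 1 + 8/17 = 25/17
3 + 1/(25/17) = 3 + 17/25 = 92/25
1 + 1/(92/25) = 1 + 25/92 = 117/92
2 + 1/(117/92) = 2 + 92/117 = 326/117
4 + 1/(326/117) = 4 + 117/326 = 1421/326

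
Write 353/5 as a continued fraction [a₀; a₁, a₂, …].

[70; 1, 1, 2]

353 ÷ 5 → quotient 70, remainder 3
5 ÷ 3 → quotient 1, remainder 2
3 ÷ 2 → quotient 1, remainder 1
2 ÷ 1 → quotient 2, remainder 0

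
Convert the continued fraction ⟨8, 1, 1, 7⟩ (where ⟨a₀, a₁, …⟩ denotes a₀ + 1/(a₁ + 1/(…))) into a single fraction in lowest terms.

a_0 = 8: 8/1
a_1 = 1: 9/1
a_2 = 1: 17/2
a_3 = 7: 128/15

128/15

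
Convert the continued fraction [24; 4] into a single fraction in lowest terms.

Starting at the tail and folding back:
Start with 4.
24 + 1/(4/1) = 24 + 1/4 = 97/4

97/4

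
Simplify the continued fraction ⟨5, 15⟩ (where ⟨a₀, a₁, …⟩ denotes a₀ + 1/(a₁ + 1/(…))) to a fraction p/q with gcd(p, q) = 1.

Start with 15.
5 + 1/(15/1) = 5 + 1/15 = 76/15

76/15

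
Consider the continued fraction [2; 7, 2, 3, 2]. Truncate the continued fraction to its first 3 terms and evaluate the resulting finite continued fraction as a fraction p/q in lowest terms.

32/15

Compute successive convergents:
a_0 = 2: 2/1
a_1 = 7: 15/7
a_2 = 2: 32/15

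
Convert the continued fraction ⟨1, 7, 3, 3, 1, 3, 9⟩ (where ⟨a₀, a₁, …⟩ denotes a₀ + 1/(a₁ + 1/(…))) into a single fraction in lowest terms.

3771/3317

Build up convergents one term at a time:
a_0 = 1: 1/1
a_1 = 7: 8/7
a_2 = 3: 25/22
a_3 = 3: 83/73
a_4 = 1: 108/95
a_5 = 3: 407/358
a_6 = 9: 3771/3317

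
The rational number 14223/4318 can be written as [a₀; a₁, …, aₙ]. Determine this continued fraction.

[3; 3, 2, 2, 14, 1, 1, 8]

14223 = 3·4318 + 1269, so a_0 = 3
4318 = 3·1269 + 511, so a_1 = 3
1269 = 2·511 + 247, so a_2 = 2
511 = 2·247 + 17, so a_3 = 2
247 = 14·17 + 9, so a_4 = 14
17 = 1·9 + 8, so a_5 = 1
9 = 1·8 + 1, so a_6 = 1
8 = 8·1 + 0, so a_7 = 8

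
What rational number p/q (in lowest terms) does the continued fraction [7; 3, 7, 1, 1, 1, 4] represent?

2452/335

a_0 = 7: 7/1
a_1 = 3: 22/3
a_2 = 7: 161/22
a_3 = 1: 183/25
a_4 = 1: 344/47
a_5 = 1: 527/72
a_6 = 4: 2452/335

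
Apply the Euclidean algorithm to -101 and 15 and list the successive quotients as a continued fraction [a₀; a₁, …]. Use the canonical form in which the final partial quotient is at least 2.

⌊-101/15⌋ = -7, remainder 4
⌊15/4⌋ = 3, remainder 3
⌊4/3⌋ = 1, remainder 1
⌊3/1⌋ = 3, remainder 0

[-7; 3, 1, 3]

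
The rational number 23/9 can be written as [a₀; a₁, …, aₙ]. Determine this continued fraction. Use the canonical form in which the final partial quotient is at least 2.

[2; 1, 1, 4]

Repeatedly divide and take the remainder:
⌊23/9⌋ = 2, remainder 5
⌊9/5⌋ = 1, remainder 4
⌊5/4⌋ = 1, remainder 1
⌊4/1⌋ = 4, remainder 0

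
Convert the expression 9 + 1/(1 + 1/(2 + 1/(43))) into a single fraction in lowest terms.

Start with 43.
2 + 1/(43/1) = 2 + 1/43 = 87/43
1 + 1/(87/43) = 1 + 43/87 = 130/87
9 + 1/(130/87) = 9 + 87/130 = 1257/130

1257/130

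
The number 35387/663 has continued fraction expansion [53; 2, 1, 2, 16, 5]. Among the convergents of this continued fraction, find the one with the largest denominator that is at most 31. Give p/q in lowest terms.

427/8

a_0 = 53: 53/1  (≤ bound)
a_1 = 2: 107/2  (≤ bound)
a_2 = 1: 160/3  (≤ bound)
a_3 = 2: 427/8  (≤ bound)
a_4 = 16: 6992/131  (> 31, stop)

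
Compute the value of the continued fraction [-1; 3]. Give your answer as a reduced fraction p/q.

Start with 3.
-1 + 1/(3/1) = -1 + 1/3 = -2/3

-2/3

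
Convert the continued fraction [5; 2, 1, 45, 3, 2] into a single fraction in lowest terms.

5149/965

Build up convergents one term at a time:
a_0 = 5: 5/1
a_1 = 2: 11/2
a_2 = 1: 16/3
a_3 = 45: 731/137
a_4 = 3: 2209/414
a_5 = 2: 5149/965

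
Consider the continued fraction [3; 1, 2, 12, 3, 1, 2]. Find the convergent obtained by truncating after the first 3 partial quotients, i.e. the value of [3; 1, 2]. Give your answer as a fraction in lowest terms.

11/3

Collapse the nested fraction from the inside out:
Start with 2.
1 + 1/(2/1) = 1 + 1/2 = 3/2
3 + 1/(3/2) = 3 + 2/3 = 11/3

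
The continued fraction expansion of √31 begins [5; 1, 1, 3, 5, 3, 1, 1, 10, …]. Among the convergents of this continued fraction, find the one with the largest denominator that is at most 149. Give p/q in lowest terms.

657/118

a_0 = 5: 5/1  (≤ bound)
a_1 = 1: 6/1  (≤ bound)
a_2 = 1: 11/2  (≤ bound)
a_3 = 3: 39/7  (≤ bound)
a_4 = 5: 206/37  (≤ bound)
a_5 = 3: 657/118  (≤ bound)
a_6 = 1: 863/155  (> 149, stop)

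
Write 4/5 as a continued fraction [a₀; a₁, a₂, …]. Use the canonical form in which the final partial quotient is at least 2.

[0; 1, 4]

Repeatedly divide and take the remainder:
⌊4/5⌋ = 0, remainder 4
⌊5/4⌋ = 1, remainder 1
⌊4/1⌋ = 4, remainder 0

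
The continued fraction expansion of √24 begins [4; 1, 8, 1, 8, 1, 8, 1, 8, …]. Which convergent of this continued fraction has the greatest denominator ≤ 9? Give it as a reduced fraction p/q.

a_0 = 4: 4/1  (≤ bound)
a_1 = 1: 5/1  (≤ bound)
a_2 = 8: 44/9  (≤ bound)
a_3 = 1: 49/10  (> 9, stop)

44/9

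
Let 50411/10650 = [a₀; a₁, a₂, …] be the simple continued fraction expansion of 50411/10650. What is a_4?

50411 = 4·10650 + 7811, so a_0 = 4
10650 = 1·7811 + 2839, so a_1 = 1
7811 = 2·2839 + 2133, so a_2 = 2
2839 = 1·2133 + 706, so a_3 = 1
2133 = 3·706 + 15, so a_4 = 3

3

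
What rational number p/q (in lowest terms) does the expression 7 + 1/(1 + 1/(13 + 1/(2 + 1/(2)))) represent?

Build up convergents one term at a time:
a_0 = 7: 7/1
a_1 = 1: 8/1
a_2 = 13: 111/14
a_3 = 2: 230/29
a_4 = 2: 571/72

571/72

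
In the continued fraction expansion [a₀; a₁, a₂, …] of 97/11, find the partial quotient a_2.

Apply division with remainder until the remainder is 0:
97 = 8·11 + 9, so a_0 = 8
11 = 1·9 + 2, so a_1 = 1
9 = 4·2 + 1, so a_2 = 4

4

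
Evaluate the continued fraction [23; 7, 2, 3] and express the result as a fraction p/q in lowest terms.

a_0 = 23: 23/1
a_1 = 7: 162/7
a_2 = 2: 347/15
a_3 = 3: 1203/52

1203/52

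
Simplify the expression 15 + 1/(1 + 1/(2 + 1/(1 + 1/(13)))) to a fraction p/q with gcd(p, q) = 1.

Start with 13.
1 + 1/(13/1) = 1 + 1/13 = 14/13
2 + 1/(14/13) = 2 + 13/14 = 41/14
1 + 1/(41/14) = 1 + 14/41 = 55/41
15 + 1/(55/41) = 15 + 41/55 = 866/55

866/55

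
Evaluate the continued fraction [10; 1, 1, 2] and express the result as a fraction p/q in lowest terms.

Build up convergents one term at a time:
a_0 = 10: 10/1
a_1 = 1: 11/1
a_2 = 1: 21/2
a_3 = 2: 53/5

53/5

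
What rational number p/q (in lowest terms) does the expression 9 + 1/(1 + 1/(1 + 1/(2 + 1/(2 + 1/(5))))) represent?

623/65

Start with 5.
2 + 1/(5/1) = 2 + 1/5 = 11/5
2 + 1/(11/5) = 2 + 5/11 = 27/11
1 + 1/(27/11) = 1 + 11/27 = 38/27
1 + 1/(38/27) = 1 + 27/38 = 65/38
9 + 1/(65/38) = 9 + 38/65 = 623/65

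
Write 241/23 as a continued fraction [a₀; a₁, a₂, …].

Run the Euclidean algorithm, recording each quotient:
241 ÷ 23 → quotient 10, remainder 11
23 ÷ 11 → quotient 2, remainder 1
11 ÷ 1 → quotient 11, remainder 0

[10; 2, 11]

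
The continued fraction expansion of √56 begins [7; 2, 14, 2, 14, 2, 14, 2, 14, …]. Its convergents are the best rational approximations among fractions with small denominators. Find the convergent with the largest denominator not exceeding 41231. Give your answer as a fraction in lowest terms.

a_0 = 7: 7/1  (≤ bound)
a_1 = 2: 15/2  (≤ bound)
a_2 = 14: 217/29  (≤ bound)
a_3 = 2: 449/60  (≤ bound)
a_4 = 14: 6503/869  (≤ bound)
a_5 = 2: 13455/1798  (≤ bound)
a_6 = 14: 194873/26041  (≤ bound)
a_7 = 2: 403201/53880  (> 41231, stop)

194873/26041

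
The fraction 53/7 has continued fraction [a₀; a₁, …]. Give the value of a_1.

53 = 7·7 + 4, so a_0 = 7
7 = 1·4 + 3, so a_1 = 1

1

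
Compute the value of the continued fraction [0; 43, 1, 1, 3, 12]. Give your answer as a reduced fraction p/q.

Start with 12.
3 + 1/(12/1) = 3 + 1/12 = 37/12
1 + 1/(37/12) = 1 + 12/37 = 49/37
1 + 1/(49/37) = 1 + 37/49 = 86/49
43 + 1/(86/49) = 43 + 49/86 = 3747/86
0 + 1/(3747/86) = 0 + 86/3747 = 86/3747

86/3747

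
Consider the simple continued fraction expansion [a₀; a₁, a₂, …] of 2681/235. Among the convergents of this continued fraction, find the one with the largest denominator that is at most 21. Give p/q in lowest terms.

a_0 = 11: 11/1  (≤ bound)
a_1 = 2: 23/2  (≤ bound)
a_2 = 2: 57/5  (≤ bound)
a_3 = 4: 251/22  (> 21, stop)

57/5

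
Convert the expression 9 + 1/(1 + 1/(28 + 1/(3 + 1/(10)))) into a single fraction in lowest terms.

9059/909

Collapse the nested fraction from the inside out:
Start with 10.
3 + 1/(10/1) = 3 + 1/10 = 31/10
28 + 1/(31/10) = 28 + 10/31 = 878/31
1 + 1/(878/31) = 1 + 31/878 = 909/878
9 + 1/(909/878) = 9 + 878/909 = 9059/909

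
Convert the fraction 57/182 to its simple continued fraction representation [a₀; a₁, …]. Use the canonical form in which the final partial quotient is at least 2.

Run the Euclidean algorithm, recording each quotient:
⌊57/182⌋ = 0, remainder 57
⌊182/57⌋ = 3, remainder 11
⌊57/11⌋ = 5, remainder 2
⌊11/2⌋ = 5, remainder 1
⌊2/1⌋ = 2, remainder 0

[0; 3, 5, 5, 2]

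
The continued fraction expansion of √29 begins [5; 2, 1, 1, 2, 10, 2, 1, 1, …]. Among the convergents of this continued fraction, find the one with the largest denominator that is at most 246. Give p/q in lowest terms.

a_0 = 5: 5/1  (≤ bound)
a_1 = 2: 11/2  (≤ bound)
a_2 = 1: 16/3  (≤ bound)
a_3 = 1: 27/5  (≤ bound)
a_4 = 2: 70/13  (≤ bound)
a_5 = 10: 727/135  (≤ bound)
a_6 = 2: 1524/283  (> 246, stop)

727/135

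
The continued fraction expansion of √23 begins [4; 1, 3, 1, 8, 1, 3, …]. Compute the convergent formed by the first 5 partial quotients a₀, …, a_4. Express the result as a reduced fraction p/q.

Start with 8.
1 + 1/(8/1) = 1 + 1/8 = 9/8
3 + 1/(9/8) = 3 + 8/9 = 35/9
1 + 1/(35/9) = 1 + 9/35 = 44/35
4 + 1/(44/35) = 4 + 35/44 = 211/44

211/44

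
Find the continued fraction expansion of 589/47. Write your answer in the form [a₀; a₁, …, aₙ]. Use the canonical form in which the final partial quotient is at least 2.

[12; 1, 1, 7, 3]

589 ÷ 47 → quotient 12, remainder 25
47 ÷ 25 → quotient 1, remainder 22
25 ÷ 22 → quotient 1, remainder 3
22 ÷ 3 → quotient 7, remainder 1
3 ÷ 1 → quotient 3, remainder 0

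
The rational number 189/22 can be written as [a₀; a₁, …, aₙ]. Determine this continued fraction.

[8; 1, 1, 2, 4]

Run the Euclidean algorithm, recording each quotient:
189 ÷ 22 → quotient 8, remainder 13
22 ÷ 13 → quotient 1, remainder 9
13 ÷ 9 → quotient 1, remainder 4
9 ÷ 4 → quotient 2, remainder 1
4 ÷ 1 → quotient 4, remainder 0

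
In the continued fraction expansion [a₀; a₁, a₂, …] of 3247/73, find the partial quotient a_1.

⌊3247/73⌋ = 44, remainder 35
⌊73/35⌋ = 2, remainder 3

2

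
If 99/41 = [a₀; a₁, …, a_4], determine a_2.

2

⌊99/41⌋ = 2, remainder 17
⌊41/17⌋ = 2, remainder 7
⌊17/7⌋ = 2, remainder 3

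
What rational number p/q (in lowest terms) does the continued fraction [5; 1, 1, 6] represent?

72/13

a_0 = 5: 5/1
a_1 = 1: 6/1
a_2 = 1: 11/2
a_3 = 6: 72/13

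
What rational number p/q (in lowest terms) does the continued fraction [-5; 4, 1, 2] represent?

-67/14

Compute successive convergents:
a_0 = -5: -5/1
a_1 = 4: -19/4
a_2 = 1: -24/5
a_3 = 2: -67/14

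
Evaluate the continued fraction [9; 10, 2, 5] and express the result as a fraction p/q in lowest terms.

Start with 5.
2 + 1/(5/1) = 2 + 1/5 = 11/5
10 + 1/(11/5) = 10 + 5/11 = 115/11
9 + 1/(115/11) = 9 + 11/115 = 1046/115

1046/115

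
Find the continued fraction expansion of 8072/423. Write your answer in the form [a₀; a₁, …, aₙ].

[19; 12, 11, 1, 2]

8072 ÷ 423 → quotient 19, remainder 35
423 ÷ 35 → quotient 12, remainder 3
35 ÷ 3 → quotient 11, remainder 2
3 ÷ 2 → quotient 1, remainder 1
2 ÷ 1 → quotient 2, remainder 0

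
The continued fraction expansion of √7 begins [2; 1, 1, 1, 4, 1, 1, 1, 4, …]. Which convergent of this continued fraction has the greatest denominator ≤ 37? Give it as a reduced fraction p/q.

82/31

a_0 = 2: 2/1  (≤ bound)
a_1 = 1: 3/1  (≤ bound)
a_2 = 1: 5/2  (≤ bound)
a_3 = 1: 8/3  (≤ bound)
a_4 = 4: 37/14  (≤ bound)
a_5 = 1: 45/17  (≤ bound)
a_6 = 1: 82/31  (≤ bound)
a_7 = 1: 127/48  (> 37, stop)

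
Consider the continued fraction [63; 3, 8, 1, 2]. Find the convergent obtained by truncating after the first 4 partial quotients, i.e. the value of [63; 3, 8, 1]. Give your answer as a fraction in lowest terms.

Start with 1.
8 + 1/(1/1) = 8 + 1/1 = 9/1
3 + 1/(9/1) = 3 + 1/9 = 28/9
63 + 1/(28/9) = 63 + 9/28 = 1773/28

1773/28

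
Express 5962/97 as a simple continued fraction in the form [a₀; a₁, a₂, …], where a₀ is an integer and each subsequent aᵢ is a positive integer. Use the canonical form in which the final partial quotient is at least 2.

[61; 2, 6, 2, 3]

Apply division with remainder until the remainder is 0:
5962 ÷ 97 → quotient 61, remainder 45
97 ÷ 45 → quotient 2, remainder 7
45 ÷ 7 → quotient 6, remainder 3
7 ÷ 3 → quotient 2, remainder 1
3 ÷ 1 → quotient 3, remainder 0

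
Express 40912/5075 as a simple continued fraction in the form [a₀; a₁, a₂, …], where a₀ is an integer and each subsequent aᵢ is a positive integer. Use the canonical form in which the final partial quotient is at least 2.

[8; 16, 3, 1, 3, 6, 1, 2]

40912 = 8·5075 + 312, so a_0 = 8
5075 = 16·312 + 83, so a_1 = 16
312 = 3·83 + 63, so a_2 = 3
83 = 1·63 + 20, so a_3 = 1
63 = 3·20 + 3, so a_4 = 3
20 = 6·3 + 2, so a_5 = 6
3 = 1·2 + 1, so a_6 = 1
2 = 2·1 + 0, so a_7 = 2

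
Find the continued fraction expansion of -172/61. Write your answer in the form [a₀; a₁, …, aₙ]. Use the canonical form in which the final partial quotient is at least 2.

[-3; 5, 1, 1, 5]

⌊-172/61⌋ = -3, remainder 11
⌊61/11⌋ = 5, remainder 6
⌊11/6⌋ = 1, remainder 5
⌊6/5⌋ = 1, remainder 1
⌊5/1⌋ = 5, remainder 0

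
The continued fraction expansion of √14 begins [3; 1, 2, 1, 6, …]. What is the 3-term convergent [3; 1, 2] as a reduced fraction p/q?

11/3

Work from the innermost term outward:
Start with 2.
1 + 1/(2/1) = 1 + 1/2 = 3/2
3 + 1/(3/2) = 3 + 2/3 = 11/3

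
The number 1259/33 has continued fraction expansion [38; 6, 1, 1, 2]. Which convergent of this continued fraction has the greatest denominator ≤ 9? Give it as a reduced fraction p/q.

a_0 = 38: 38/1  (≤ bound)
a_1 = 6: 229/6  (≤ bound)
a_2 = 1: 267/7  (≤ bound)
a_3 = 1: 496/13  (> 9, stop)

267/7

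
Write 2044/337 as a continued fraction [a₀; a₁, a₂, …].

[6; 15, 3, 7]

2044 = 6·337 + 22, so a_0 = 6
337 = 15·22 + 7, so a_1 = 15
22 = 3·7 + 1, so a_2 = 3
7 = 7·1 + 0, so a_3 = 7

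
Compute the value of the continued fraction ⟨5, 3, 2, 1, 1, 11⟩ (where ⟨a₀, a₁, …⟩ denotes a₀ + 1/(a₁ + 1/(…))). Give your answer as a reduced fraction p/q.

1043/197

a_0 = 5: 5/1
a_1 = 3: 16/3
a_2 = 2: 37/7
a_3 = 1: 53/10
a_4 = 1: 90/17
a_5 = 11: 1043/197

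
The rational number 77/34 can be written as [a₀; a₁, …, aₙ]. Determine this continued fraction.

Repeatedly divide and take the remainder:
77 = 2·34 + 9, so a_0 = 2
34 = 3·9 + 7, so a_1 = 3
9 = 1·7 + 2, so a_2 = 1
7 = 3·2 + 1, so a_3 = 3
2 = 2·1 + 0, so a_4 = 2

[2; 3, 1, 3, 2]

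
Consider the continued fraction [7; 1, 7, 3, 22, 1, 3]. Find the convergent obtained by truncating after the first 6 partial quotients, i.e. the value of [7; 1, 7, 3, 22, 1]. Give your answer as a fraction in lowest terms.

4594/583

Collapse the nested fraction from the inside out:
Start with 1.
22 + 1/(1/1) = 22 + 1/1 = 23/1
3 + 1/(23/1) = 3 + 1/23 = 70/23
7 + 1/(70/23) = 7 + 23/70 = 513/70
1 + 1/(513/70) = 1 + 70/513 = 583/513
7 + 1/(583/513) = 7 + 513/583 = 4594/583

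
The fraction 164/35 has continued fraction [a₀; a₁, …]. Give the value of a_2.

Repeatedly divide and take the remainder:
164 = 4·35 + 24, so a_0 = 4
35 = 1·24 + 11, so a_1 = 1
24 = 2·11 + 2, so a_2 = 2

2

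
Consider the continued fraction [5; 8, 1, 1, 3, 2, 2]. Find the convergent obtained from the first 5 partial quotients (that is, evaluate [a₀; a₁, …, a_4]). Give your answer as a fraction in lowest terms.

307/60

Compute successive convergents:
a_0 = 5: 5/1
a_1 = 8: 41/8
a_2 = 1: 46/9
a_3 = 1: 87/17
a_4 = 3: 307/60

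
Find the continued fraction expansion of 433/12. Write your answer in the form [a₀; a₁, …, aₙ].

Apply division with remainder until the remainder is 0:
433 = 36·12 + 1, so a_0 = 36
12 = 12·1 + 0, so a_1 = 12

[36; 12]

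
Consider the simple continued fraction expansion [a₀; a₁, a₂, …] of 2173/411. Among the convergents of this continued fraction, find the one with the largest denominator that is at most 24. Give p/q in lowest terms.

37/7

a_0 = 5: 5/1  (≤ bound)
a_1 = 3: 16/3  (≤ bound)
a_2 = 2: 37/7  (≤ bound)
a_3 = 14: 534/101  (> 24, stop)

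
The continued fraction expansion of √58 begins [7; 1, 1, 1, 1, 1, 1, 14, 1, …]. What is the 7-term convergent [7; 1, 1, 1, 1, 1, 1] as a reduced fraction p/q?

Start with 1.
1 + 1/(1/1) = 1 + 1/1 = 2/1
1 + 1/(2/1) = 1 + 1/2 = 3/2
1 + 1/(3/2) = 1 + 2/3 = 5/3
1 + 1/(5/3) = 1 + 3/5 = 8/5
1 + 1/(8/5) = 1 + 5/8 = 13/8
7 + 1/(13/8) = 7 + 8/13 = 99/13

99/13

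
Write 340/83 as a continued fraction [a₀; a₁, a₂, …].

340 ÷ 83 → quotient 4, remainder 8
83 ÷ 8 → quotient 10, remainder 3
8 ÷ 3 → quotient 2, remainder 2
3 ÷ 2 → quotient 1, remainder 1
2 ÷ 1 → quotient 2, remainder 0

[4; 10, 2, 1, 2]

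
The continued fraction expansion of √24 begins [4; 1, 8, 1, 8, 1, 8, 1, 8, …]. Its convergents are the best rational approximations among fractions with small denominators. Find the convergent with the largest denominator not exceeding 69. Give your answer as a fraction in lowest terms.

49/10

a_0 = 4: 4/1  (≤ bound)
a_1 = 1: 5/1  (≤ bound)
a_2 = 8: 44/9  (≤ bound)
a_3 = 1: 49/10  (≤ bound)
a_4 = 8: 436/89  (> 69, stop)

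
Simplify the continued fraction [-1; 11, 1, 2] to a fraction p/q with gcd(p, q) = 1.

Start with 2.
1 + 1/(2/1) = 1 + 1/2 = 3/2
11 + 1/(3/2) = 11 + 2/3 = 35/3
-1 + 1/(35/3) = -1 + 3/35 = -32/35

-32/35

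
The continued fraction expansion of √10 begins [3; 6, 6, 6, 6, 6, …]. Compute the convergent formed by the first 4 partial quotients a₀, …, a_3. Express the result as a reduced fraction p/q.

a_0 = 3: 3/1
a_1 = 6: 19/6
a_2 = 6: 117/37
a_3 = 6: 721/228

721/228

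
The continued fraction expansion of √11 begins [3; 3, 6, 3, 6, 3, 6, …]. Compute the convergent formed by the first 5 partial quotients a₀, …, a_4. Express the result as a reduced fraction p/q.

Start with 6.
3 + 1/(6/1) = 3 + 1/6 = 19/6
6 + 1/(19/6) = 6 + 6/19 = 120/19
3 + 1/(120/19) = 3 + 19/120 = 379/120
3 + 1/(379/120) = 3 + 120/379 = 1257/379

1257/379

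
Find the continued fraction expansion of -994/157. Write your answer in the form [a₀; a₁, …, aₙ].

-994 ÷ 157 → quotient -7, remainder 105
157 ÷ 105 → quotient 1, remainder 52
105 ÷ 52 → quotient 2, remainder 1
52 ÷ 1 → quotient 52, remainder 0

[-7; 1, 2, 52]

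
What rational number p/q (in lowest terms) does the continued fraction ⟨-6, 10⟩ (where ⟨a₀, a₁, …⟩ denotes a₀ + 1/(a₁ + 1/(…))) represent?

-59/10

Collapse the nested fraction from the inside out:
Start with 10.
-6 + 1/(10/1) = -6 + 1/10 = -59/10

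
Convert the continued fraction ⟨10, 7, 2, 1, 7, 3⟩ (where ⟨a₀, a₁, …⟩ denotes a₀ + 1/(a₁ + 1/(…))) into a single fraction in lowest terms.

5362/529

Build up convergents one term at a time:
a_0 = 10: 10/1
a_1 = 7: 71/7
a_2 = 2: 152/15
a_3 = 1: 223/22
a_4 = 7: 1713/169
a_5 = 3: 5362/529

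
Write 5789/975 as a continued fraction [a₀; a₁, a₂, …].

[5; 1, 14, 1, 60]

5789 ÷ 975 → quotient 5, remainder 914
975 ÷ 914 → quotient 1, remainder 61
914 ÷ 61 → quotient 14, remainder 60
61 ÷ 60 → quotient 1, remainder 1
60 ÷ 1 → quotient 60, remainder 0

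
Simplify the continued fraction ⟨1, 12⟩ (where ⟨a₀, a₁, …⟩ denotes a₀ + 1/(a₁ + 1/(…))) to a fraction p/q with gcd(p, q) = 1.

13/12

Collapse the nested fraction from the inside out:
Start with 12.
1 + 1/(12/1) = 1 + 1/12 = 13/12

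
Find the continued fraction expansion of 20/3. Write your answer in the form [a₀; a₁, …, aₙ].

20 = 6·3 + 2, so a_0 = 6
3 = 1·2 + 1, so a_1 = 1
2 = 2·1 + 0, so a_2 = 2

[6; 1, 2]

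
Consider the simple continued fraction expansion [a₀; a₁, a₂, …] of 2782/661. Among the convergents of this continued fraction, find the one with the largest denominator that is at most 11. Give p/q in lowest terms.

21/5

a_0 = 4: 4/1  (≤ bound)
a_1 = 4: 17/4  (≤ bound)
a_2 = 1: 21/5  (≤ bound)
a_3 = 3: 80/19  (> 11, stop)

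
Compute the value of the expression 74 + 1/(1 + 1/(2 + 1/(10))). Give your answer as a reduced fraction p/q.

Start with 10.
2 + 1/(10/1) = 2 + 1/10 = 21/10
1 + 1/(21/10) = 1 + 10/21 = 31/21
74 + 1/(31/21) = 74 + 21/31 = 2315/31

2315/31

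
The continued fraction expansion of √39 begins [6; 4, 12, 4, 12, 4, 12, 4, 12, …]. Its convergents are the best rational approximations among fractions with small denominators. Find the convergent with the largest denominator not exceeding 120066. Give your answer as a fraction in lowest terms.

List convergents until the denominator exceeds the bound:
a_0 = 6: 6/1  (≤ bound)
a_1 = 4: 25/4  (≤ bound)
a_2 = 12: 306/49  (≤ bound)
a_3 = 4: 1249/200  (≤ bound)
a_4 = 12: 15294/2449  (≤ bound)
a_5 = 4: 62425/9996  (≤ bound)
a_6 = 12: 764394/122401  (> 120066, stop)

62425/9996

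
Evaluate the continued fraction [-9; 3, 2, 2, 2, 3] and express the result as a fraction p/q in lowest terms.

-1219/140

Work from the innermost term outward:
Start with 3.
2 + 1/(3/1) = 2 + 1/3 = 7/3
2 + 1/(7/3) = 2 + 3/7 = 17/7
2 + 1/(17/7) = 2 + 7/17 = 41/17
3 + 1/(41/17) = 3 + 17/41 = 140/41
-9 + 1/(140/41) = -9 + 41/140 = -1219/140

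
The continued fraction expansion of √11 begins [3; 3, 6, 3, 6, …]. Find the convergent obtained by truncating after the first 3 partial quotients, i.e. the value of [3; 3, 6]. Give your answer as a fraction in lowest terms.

63/19

Starting at the tail and folding back:
Start with 6.
3 + 1/(6/1) = 3 + 1/6 = 19/6
3 + 1/(19/6) = 3 + 6/19 = 63/19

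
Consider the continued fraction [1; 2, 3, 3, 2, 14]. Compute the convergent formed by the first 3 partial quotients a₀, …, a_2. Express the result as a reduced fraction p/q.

Start with 3.
2 + 1/(3/1) = 2 + 1/3 = 7/3
1 + 1/(7/3) = 1 + 3/7 = 10/7

10/7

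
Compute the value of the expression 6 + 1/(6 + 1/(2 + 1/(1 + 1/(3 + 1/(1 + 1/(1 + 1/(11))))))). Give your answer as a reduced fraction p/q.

Start with 11.
1 + 1/(11/1) = 1 + 1/11 = 12/11
1 + 1/(12/11) = 1 + 11/12 = 23/12
3 + 1/(23/12) = 3 + 12/23 = 81/23
1 + 1/(81/23) = 1 + 23/81 = 104/81
2 + 1/(104/81) = 2 + 81/104 = 289/104
6 + 1/(289/104) = 6 + 104/289 = 1838/289
6 + 1/(1838/289) = 6 + 289/1838 = 11317/1838

11317/1838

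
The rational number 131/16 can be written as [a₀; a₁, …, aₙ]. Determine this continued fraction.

[8; 5, 3]

⌊131/16⌋ = 8, remainder 3
⌊16/3⌋ = 5, remainder 1
⌊3/1⌋ = 3, remainder 0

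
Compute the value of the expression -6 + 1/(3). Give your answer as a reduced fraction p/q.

-17/3

Start with 3.
-6 + 1/(3/1) = -6 + 1/3 = -17/3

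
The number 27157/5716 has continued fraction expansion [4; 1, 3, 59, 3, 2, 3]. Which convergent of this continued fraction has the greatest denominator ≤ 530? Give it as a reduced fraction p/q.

a_0 = 4: 4/1  (≤ bound)
a_1 = 1: 5/1  (≤ bound)
a_2 = 3: 19/4  (≤ bound)
a_3 = 59: 1126/237  (≤ bound)
a_4 = 3: 3397/715  (> 530, stop)

1126/237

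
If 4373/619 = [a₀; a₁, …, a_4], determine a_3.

Run the Euclidean algorithm, recording each quotient:
4373 = 7·619 + 40, so a_0 = 7
619 = 15·40 + 19, so a_1 = 15
40 = 2·19 + 2, so a_2 = 2
19 = 9·2 + 1, so a_3 = 9

9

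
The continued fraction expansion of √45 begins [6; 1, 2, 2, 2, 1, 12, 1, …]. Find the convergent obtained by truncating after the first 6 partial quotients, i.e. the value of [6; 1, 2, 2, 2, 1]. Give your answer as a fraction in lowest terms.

a_0 = 6: 6/1
a_1 = 1: 7/1
a_2 = 2: 20/3
a_3 = 2: 47/7
a_4 = 2: 114/17
a_5 = 1: 161/24

161/24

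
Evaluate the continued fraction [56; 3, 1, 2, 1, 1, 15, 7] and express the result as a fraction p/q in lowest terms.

160986/2861

a_0 = 56: 56/1
a_1 = 3: 169/3
a_2 = 1: 225/4
a_3 = 2: 619/11
a_4 = 1: 844/15
a_5 = 1: 1463/26
a_6 = 15: 22789/405
a_7 = 7: 160986/2861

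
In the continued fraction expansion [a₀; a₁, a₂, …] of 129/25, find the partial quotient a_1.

6

⌊129/25⌋ = 5, remainder 4
⌊25/4⌋ = 6, remainder 1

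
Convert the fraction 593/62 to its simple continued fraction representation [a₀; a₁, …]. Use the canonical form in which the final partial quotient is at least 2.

593 = 9·62 + 35, so a_0 = 9
62 = 1·35 + 27, so a_1 = 1
35 = 1·27 + 8, so a_2 = 1
27 = 3·8 + 3, so a_3 = 3
8 = 2·3 + 2, so a_4 = 2
3 = 1·2 + 1, so a_5 = 1
2 = 2·1 + 0, so a_6 = 2

[9; 1, 1, 3, 2, 1, 2]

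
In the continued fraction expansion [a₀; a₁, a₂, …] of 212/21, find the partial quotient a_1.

Run the Euclidean algorithm, recording each quotient:
⌊212/21⌋ = 10, remainder 2
⌊21/2⌋ = 10, remainder 1

10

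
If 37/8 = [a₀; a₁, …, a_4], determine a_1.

1

Repeatedly divide and take the remainder:
37 ÷ 8 → quotient 4, remainder 5
8 ÷ 5 → quotient 1, remainder 3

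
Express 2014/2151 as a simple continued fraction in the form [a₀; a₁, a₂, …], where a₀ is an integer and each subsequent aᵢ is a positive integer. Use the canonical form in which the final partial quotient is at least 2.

⌊2014/2151⌋ = 0, remainder 2014
⌊2151/2014⌋ = 1, remainder 137
⌊2014/137⌋ = 14, remainder 96
⌊137/96⌋ = 1, remainder 41
⌊96/41⌋ = 2, remainder 14
⌊41/14⌋ = 2, remainder 13
⌊14/13⌋ = 1, remainder 1
⌊13/1⌋ = 13, remainder 0

[0; 1, 14, 1, 2, 2, 1, 13]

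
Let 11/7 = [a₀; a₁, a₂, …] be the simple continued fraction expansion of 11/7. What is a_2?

Apply division with remainder until the remainder is 0:
⌊11/7⌋ = 1, remainder 4
⌊7/4⌋ = 1, remainder 3
⌊4/3⌋ = 1, remainder 1

1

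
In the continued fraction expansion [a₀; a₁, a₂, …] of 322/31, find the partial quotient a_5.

Repeatedly divide and take the remainder:
322 = 10·31 + 12, so a_0 = 10
31 = 2·12 + 7, so a_1 = 2
12 = 1·7 + 5, so a_2 = 1
7 = 1·5 + 2, so a_3 = 1
5 = 2·2 + 1, so a_4 = 2
2 = 2·1 + 0, so a_5 = 2

2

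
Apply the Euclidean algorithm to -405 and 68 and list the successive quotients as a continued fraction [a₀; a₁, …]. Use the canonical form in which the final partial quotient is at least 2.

-405 = -6·68 + 3, so a_0 = -6
68 = 22·3 + 2, so a_1 = 22
3 = 1·2 + 1, so a_2 = 1
2 = 2·1 + 0, so a_3 = 2

[-6; 22, 1, 2]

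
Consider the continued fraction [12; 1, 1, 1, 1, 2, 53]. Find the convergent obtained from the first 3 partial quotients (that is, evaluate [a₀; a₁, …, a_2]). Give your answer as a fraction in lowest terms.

Start with 1.
1 + 1/(1/1) = 1 + 1/1 = 2/1
12 + 1/(2/1) = 12 + 1/2 = 25/2

25/2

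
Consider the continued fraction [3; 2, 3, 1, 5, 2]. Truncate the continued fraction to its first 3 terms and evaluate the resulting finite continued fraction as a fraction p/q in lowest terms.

24/7

a_0 = 3: 3/1
a_1 = 2: 7/2
a_2 = 3: 24/7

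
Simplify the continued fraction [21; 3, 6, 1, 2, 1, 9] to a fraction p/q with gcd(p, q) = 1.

Start with 9.
1 + 1/(9/1) = 1 + 1/9 = 10/9
2 + 1/(10/9) = 2 + 9/10 = 29/10
1 + 1/(29/10) = 1 + 10/29 = 39/29
6 + 1/(39/29) = 6 + 29/39 = 263/39
3 + 1/(263/39) = 3 + 39/263 = 828/263
21 + 1/(828/263) = 21 + 263/828 = 17651/828

17651/828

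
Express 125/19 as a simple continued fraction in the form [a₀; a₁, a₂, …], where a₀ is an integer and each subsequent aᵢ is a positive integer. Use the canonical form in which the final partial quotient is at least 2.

Apply division with remainder until the remainder is 0:
125 ÷ 19 → quotient 6, remainder 11
19 ÷ 11 → quotient 1, remainder 8
11 ÷ 8 → quotient 1, remainder 3
8 ÷ 3 → quotient 2, remainder 2
3 ÷ 2 → quotient 1, remainder 1
2 ÷ 1 → quotient 2, remainder 0

[6; 1, 1, 2, 1, 2]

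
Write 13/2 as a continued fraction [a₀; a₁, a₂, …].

⌊13/2⌋ = 6, remainder 1
⌊2/1⌋ = 2, remainder 0

[6; 2]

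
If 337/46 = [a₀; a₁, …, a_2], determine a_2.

337 ÷ 46 → quotient 7, remainder 15
46 ÷ 15 → quotient 3, remainder 1
15 ÷ 1 → quotient 15, remainder 0

15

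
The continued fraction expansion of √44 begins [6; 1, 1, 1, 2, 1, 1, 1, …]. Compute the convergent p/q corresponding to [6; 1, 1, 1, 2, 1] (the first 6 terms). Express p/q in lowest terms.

a_0 = 6: 6/1
a_1 = 1: 7/1
a_2 = 1: 13/2
a_3 = 1: 20/3
a_4 = 2: 53/8
a_5 = 1: 73/11

73/11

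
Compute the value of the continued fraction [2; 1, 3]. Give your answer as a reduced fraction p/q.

Start with 3.
1 + 1/(3/1) = 1 + 1/3 = 4/3
2 + 1/(4/3) = 2 + 3/4 = 11/4

11/4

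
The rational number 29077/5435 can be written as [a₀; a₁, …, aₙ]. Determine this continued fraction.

[5; 2, 1, 6, 54, 5]

Apply division with remainder until the remainder is 0:
⌊29077/5435⌋ = 5, remainder 1902
⌊5435/1902⌋ = 2, remainder 1631
⌊1902/1631⌋ = 1, remainder 271
⌊1631/271⌋ = 6, remainder 5
⌊271/5⌋ = 54, remainder 1
⌊5/1⌋ = 5, remainder 0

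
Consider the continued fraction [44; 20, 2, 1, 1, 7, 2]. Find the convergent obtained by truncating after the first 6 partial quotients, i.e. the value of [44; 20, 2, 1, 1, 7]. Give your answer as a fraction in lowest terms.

a_0 = 44: 44/1
a_1 = 20: 881/20
a_2 = 2: 1806/41
a_3 = 1: 2687/61
a_4 = 1: 4493/102
a_5 = 7: 34138/775

34138/775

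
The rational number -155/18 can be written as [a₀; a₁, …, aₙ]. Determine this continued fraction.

[-9; 2, 1, 1, 3]

⌊-155/18⌋ = -9, remainder 7
⌊18/7⌋ = 2, remainder 4
⌊7/4⌋ = 1, remainder 3
⌊4/3⌋ = 1, remainder 1
⌊3/1⌋ = 3, remainder 0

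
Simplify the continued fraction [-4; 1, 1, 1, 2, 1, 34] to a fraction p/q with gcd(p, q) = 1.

-1285/382

Compute successive convergents:
a_0 = -4: -4/1
a_1 = 1: -3/1
a_2 = 1: -7/2
a_3 = 1: -10/3
a_4 = 2: -27/8
a_5 = 1: -37/11
a_6 = 34: -1285/382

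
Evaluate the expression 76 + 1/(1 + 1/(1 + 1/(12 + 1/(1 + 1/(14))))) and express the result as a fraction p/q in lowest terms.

30837/403

a_0 = 76: 76/1
a_1 = 1: 77/1
a_2 = 1: 153/2
a_3 = 12: 1913/25
a_4 = 1: 2066/27
a_5 = 14: 30837/403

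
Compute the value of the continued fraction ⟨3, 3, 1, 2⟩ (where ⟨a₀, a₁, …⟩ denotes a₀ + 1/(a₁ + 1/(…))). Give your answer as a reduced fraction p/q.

36/11

Start with 2.
1 + 1/(2/1) = 1 + 1/2 = 3/2
3 + 1/(3/2) = 3 + 2/3 = 11/3
3 + 1/(11/3) = 3 + 3/11 = 36/11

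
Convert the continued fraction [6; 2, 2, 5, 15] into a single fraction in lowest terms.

Start with 15.
5 + 1/(15/1) = 5 + 1/15 = 76/15
2 + 1/(76/15) = 2 + 15/76 = 167/76
2 + 1/(167/76) = 2 + 76/167 = 410/167
6 + 1/(410/167) = 6 + 167/410 = 2627/410

2627/410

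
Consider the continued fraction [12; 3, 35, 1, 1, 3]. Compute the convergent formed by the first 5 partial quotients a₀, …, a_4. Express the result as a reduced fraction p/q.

Start with 1.
1 + 1/(1/1) = 1 + 1/1 = 2/1
35 + 1/(2/1) = 35 + 1/2 = 71/2
3 + 1/(71/2) = 3 + 2/71 = 215/71
12 + 1/(215/71) = 12 + 71/215 = 2651/215

2651/215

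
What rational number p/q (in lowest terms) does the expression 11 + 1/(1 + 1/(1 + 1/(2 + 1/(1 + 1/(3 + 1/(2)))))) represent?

683/59

a_0 = 11: 11/1
a_1 = 1: 12/1
a_2 = 1: 23/2
a_3 = 2: 58/5
a_4 = 1: 81/7
a_5 = 3: 301/26
a_6 = 2: 683/59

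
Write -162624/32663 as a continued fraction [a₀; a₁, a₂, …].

[-5; 47, 3, 1, 2, 1, 1, 26]

⌊-162624/32663⌋ = -5, remainder 691
⌊32663/691⌋ = 47, remainder 186
⌊691/186⌋ = 3, remainder 133
⌊186/133⌋ = 1, remainder 53
⌊133/53⌋ = 2, remainder 27
⌊53/27⌋ = 1, remainder 26
⌊27/26⌋ = 1, remainder 1
⌊26/1⌋ = 26, remainder 0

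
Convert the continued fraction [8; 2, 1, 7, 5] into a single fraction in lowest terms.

985/118

Start with 5.
7 + 1/(5/1) = 7 + 1/5 = 36/5
1 + 1/(36/5) = 1 + 5/36 = 41/36
2 + 1/(41/36) = 2 + 36/41 = 118/41
8 + 1/(118/41) = 8 + 41/118 = 985/118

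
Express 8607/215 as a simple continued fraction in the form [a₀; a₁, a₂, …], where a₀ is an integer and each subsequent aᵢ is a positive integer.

⌊8607/215⌋ = 40, remainder 7
⌊215/7⌋ = 30, remainder 5
⌊7/5⌋ = 1, remainder 2
⌊5/2⌋ = 2, remainder 1
⌊2/1⌋ = 2, remainder 0

[40; 30, 1, 2, 2]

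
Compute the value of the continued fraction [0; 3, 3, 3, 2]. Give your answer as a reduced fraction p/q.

Start with 2.
3 + 1/(2/1) = 3 + 1/2 = 7/2
3 + 1/(7/2) = 3 + 2/7 = 23/7
3 + 1/(23/7) = 3 + 7/23 = 76/23
0 + 1/(76/23) = 0 + 23/76 = 23/76

23/76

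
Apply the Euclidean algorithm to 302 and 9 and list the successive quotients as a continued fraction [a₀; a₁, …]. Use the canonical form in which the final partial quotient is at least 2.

[33; 1, 1, 4]

⌊302/9⌋ = 33, remainder 5
⌊9/5⌋ = 1, remainder 4
⌊5/4⌋ = 1, remainder 1
⌊4/1⌋ = 4, remainder 0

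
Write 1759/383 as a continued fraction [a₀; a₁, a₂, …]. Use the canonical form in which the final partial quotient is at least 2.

1759 = 4·383 + 227, so a_0 = 4
383 = 1·227 + 156, so a_1 = 1
227 = 1·156 + 71, so a_2 = 1
156 = 2·71 + 14, so a_3 = 2
71 = 5·14 + 1, so a_4 = 5
14 = 14·1 + 0, so a_5 = 14

[4; 1, 1, 2, 5, 14]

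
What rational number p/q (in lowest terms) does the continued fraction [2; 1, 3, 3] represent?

36/13

Build up convergents one term at a time:
a_0 = 2: 2/1
a_1 = 1: 3/1
a_2 = 3: 11/4
a_3 = 3: 36/13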